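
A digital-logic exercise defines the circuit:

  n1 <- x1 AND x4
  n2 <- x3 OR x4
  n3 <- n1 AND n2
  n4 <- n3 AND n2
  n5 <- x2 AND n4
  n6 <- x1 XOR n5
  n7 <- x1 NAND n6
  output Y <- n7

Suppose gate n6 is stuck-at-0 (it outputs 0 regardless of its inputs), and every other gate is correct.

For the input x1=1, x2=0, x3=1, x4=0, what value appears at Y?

1

Propagate with n6 forced: n1=0, n2=1, n3=0, n4=0, n5=0, n6=0 [stuck-at-0], n7=1.
So Y = 1. (Without the fault it would be 0.)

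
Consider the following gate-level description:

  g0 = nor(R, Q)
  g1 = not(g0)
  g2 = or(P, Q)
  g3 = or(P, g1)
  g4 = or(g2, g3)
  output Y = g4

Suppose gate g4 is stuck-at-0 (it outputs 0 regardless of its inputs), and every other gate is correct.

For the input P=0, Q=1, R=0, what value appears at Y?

Propagate with g4 forced: g0=0, g1=1, g2=1, g3=1, g4=0 [stuck-at-0].
So Y = 0. (Without the fault it would be 1.)

0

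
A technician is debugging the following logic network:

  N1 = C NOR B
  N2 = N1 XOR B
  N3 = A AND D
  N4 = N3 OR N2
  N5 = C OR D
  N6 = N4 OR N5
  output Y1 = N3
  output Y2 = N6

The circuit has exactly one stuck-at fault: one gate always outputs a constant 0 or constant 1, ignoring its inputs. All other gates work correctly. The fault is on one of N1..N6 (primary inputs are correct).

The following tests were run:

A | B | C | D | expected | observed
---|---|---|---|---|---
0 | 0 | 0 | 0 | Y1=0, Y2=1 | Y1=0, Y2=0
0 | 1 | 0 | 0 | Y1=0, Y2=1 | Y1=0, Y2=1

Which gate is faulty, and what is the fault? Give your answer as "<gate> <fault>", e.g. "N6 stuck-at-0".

N1 stuck-at-0

Fault-free values for test 1 (A=0, B=0, C=0, D=0): N1=1, N2=1, N3=0, N4=1, N5=0, N6=1, giving Y1=0, Y2=1. Observed Y1=0, Y2=0.
Test 1: faults giving observed Y1=0, Y2=0 are {N1 stuck-at-0, N2 stuck-at-0, N4 stuck-at-0, N6 stuck-at-0}.
Test 2 (A=0, B=1, C=0, D=0): fault-free N1=0, N2=1, N3=0, N4=1, N5=0, N6=1 → Y1=0, Y2=1; observed Y1=0, Y2=1. Eliminates N2 stuck-at-0, N4 stuck-at-0, N6 stuck-at-0.
Only N1 stuck-at-0 is consistent with every test.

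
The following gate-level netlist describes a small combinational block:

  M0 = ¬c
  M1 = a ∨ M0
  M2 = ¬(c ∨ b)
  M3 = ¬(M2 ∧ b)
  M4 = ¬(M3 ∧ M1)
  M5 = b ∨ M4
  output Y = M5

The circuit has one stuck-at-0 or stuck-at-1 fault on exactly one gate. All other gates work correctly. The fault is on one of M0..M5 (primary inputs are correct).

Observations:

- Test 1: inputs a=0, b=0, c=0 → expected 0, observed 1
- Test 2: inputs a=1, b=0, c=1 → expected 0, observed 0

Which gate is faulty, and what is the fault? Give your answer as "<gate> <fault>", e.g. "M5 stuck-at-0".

M0 stuck-at-0

Fault-free values for test 1 (a=0, b=0, c=0): M0=1, M1=1, M2=1, M3=1, M4=0, M5=0, giving Y=0. Observed 1.
Test 1: faults giving observed 1 are {M0 stuck-at-0, M1 stuck-at-0, M3 stuck-at-0, M4 stuck-at-1, M5 stuck-at-1}.
Test 2 (a=1, b=0, c=1): fault-free M0=0, M1=1, M2=0, M3=1, M4=0, M5=0 → 0; observed 0. Eliminates M1 stuck-at-0, M3 stuck-at-0, M4 stuck-at-1, M5 stuck-at-1.
Only M0 stuck-at-0 is consistent with every test.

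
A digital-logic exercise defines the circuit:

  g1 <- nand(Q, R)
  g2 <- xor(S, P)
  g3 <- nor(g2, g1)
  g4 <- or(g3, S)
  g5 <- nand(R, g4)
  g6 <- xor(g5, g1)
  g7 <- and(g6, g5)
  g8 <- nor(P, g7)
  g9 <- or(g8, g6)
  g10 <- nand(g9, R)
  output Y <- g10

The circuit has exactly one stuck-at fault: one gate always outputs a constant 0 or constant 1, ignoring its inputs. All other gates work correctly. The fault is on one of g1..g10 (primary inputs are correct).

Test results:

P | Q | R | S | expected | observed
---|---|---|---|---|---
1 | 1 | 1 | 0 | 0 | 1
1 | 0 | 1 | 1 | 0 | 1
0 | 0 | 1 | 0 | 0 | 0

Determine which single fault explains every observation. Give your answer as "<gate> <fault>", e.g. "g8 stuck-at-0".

Fault-free values for test 1 (P=1, Q=1, R=1, S=0): g1=0, g2=1, g3=0, g4=0, g5=1, g6=1, g7=1, g8=0, g9=1, g10=0, giving Y=0. Observed 1.
Test 1: faults giving observed 1 are {g1 stuck-at-1, g2 stuck-at-0, g3 stuck-at-1, g4 stuck-at-1, g5 stuck-at-0, g6 stuck-at-0, g9 stuck-at-0, g10 stuck-at-1}.
Test 2 (P=1, Q=0, R=1, S=1): fault-free g1=1, g2=0, g3=0, g4=1, g5=0, g6=1, g7=0, g8=0, g9=1, g10=0 → 0; observed 1. Eliminates g1 stuck-at-1, g2 stuck-at-0, g3 stuck-at-1, g4 stuck-at-1, g5 stuck-at-0.
Test 3 (P=0, Q=0, R=1, S=0): fault-free g1=1, g2=0, g3=0, g4=0, g5=1, g6=0, g7=0, g8=1, g9=1, g10=0 → 0; observed 0. Eliminates g9 stuck-at-0, g10 stuck-at-1.
Only g6 stuck-at-0 is consistent with every test.

g6 stuck-at-0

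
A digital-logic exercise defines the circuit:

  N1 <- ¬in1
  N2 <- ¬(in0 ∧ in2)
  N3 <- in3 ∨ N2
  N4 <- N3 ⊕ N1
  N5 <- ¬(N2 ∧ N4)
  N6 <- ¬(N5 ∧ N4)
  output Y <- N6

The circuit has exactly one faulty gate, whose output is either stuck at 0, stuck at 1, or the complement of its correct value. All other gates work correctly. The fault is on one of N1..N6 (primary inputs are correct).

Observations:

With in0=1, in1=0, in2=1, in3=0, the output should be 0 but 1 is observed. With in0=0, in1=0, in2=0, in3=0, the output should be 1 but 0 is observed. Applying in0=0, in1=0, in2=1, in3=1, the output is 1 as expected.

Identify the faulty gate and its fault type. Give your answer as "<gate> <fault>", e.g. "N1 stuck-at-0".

N2 inverted output

Fault-free values for test 1 (in0=1, in1=0, in2=1, in3=0): N1=1, N2=0, N3=0, N4=1, N5=1, N6=0, giving Y=0. Observed 1.
Test 1: faults giving observed 1 are {N1 stuck-at-0, N1 inverted output, N2 stuck-at-1, N2 inverted output, N3 stuck-at-1, N3 inverted output, N4 stuck-at-0, N4 inverted output, N5 stuck-at-0, N5 inverted output, N6 stuck-at-1, N6 inverted output}.
Test 2 (in0=0, in1=0, in2=0, in3=0): fault-free N1=1, N2=1, N3=1, N4=0, N5=1, N6=1 → 1; observed 0. Eliminates N1 stuck-at-0, N1 inverted output, N2 stuck-at-1, N3 stuck-at-1, N3 inverted output, N4 stuck-at-0, N4 inverted output, N5 stuck-at-0, N5 inverted output, N6 stuck-at-1.
Test 3 (in0=0, in1=0, in2=1, in3=1): fault-free N1=1, N2=1, N3=1, N4=0, N5=1, N6=1 → 1; observed 1. Eliminates N6 inverted output.
Only N2 inverted output is consistent with every test.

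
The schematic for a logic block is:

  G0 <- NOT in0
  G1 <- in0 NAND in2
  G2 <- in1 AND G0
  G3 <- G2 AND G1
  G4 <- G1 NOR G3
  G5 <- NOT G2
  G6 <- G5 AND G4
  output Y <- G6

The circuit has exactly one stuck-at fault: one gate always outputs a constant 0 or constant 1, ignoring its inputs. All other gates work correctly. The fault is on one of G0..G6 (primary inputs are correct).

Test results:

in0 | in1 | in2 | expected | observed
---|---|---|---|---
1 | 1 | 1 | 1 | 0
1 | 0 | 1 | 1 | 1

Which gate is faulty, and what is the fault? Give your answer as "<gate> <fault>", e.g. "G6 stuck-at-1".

G0 stuck-at-1

Fault-free values for test 1 (in0=1, in1=1, in2=1): G0=0, G1=0, G2=0, G3=0, G4=1, G5=1, G6=1, giving Y=1. Observed 0.
Test 1: faults giving observed 0 are {G0 stuck-at-1, G1 stuck-at-1, G2 stuck-at-1, G3 stuck-at-1, G4 stuck-at-0, G5 stuck-at-0, G6 stuck-at-0}.
Test 2 (in0=1, in1=0, in2=1): fault-free G0=0, G1=0, G2=0, G3=0, G4=1, G5=1, G6=1 → 1; observed 1. Eliminates G1 stuck-at-1, G2 stuck-at-1, G3 stuck-at-1, G4 stuck-at-0, G5 stuck-at-0, G6 stuck-at-0.
Only G0 stuck-at-1 is consistent with every test.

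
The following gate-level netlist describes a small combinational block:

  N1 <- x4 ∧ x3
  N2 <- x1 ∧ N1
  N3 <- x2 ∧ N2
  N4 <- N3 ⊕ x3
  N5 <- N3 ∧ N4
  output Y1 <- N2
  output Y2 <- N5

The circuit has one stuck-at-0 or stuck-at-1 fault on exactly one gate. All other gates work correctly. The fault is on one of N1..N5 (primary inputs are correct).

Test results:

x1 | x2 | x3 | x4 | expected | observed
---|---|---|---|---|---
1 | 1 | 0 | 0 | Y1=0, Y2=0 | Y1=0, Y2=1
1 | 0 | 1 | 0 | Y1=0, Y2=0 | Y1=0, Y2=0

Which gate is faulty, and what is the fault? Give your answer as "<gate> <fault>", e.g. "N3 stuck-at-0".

Fault-free values for test 1 (x1=1, x2=1, x3=0, x4=0): N1=0, N2=0, N3=0, N4=0, N5=0, giving Y1=0, Y2=0. Observed Y1=0, Y2=1.
Test 1: faults giving observed Y1=0, Y2=1 are {N3 stuck-at-1, N5 stuck-at-1}.
Test 2 (x1=1, x2=0, x3=1, x4=0): fault-free N1=0, N2=0, N3=0, N4=1, N5=0 → Y1=0, Y2=0; observed Y1=0, Y2=0. Eliminates N5 stuck-at-1.
Only N3 stuck-at-1 is consistent with every test.

N3 stuck-at-1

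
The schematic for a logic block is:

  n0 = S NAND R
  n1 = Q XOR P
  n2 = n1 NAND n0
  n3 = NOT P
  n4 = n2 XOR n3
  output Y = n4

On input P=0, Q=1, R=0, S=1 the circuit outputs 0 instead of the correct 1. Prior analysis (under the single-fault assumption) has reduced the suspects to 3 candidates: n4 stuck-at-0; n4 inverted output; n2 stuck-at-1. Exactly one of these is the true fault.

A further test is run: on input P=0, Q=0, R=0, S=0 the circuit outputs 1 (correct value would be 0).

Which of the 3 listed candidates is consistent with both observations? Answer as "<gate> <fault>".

n4 inverted output

Evaluate each candidate on input P=0, Q=0, R=0, S=0:
  n4 stuck-at-0: n0=1, n1=0, n2=1, n3=1, n4=0 [stuck-at-0] → 0 — eliminated
  n4 inverted output: n0=1, n1=0, n2=1, n3=1, n4=1 [inverted output] → 1 — matches
  n2 stuck-at-1: n0=1, n1=0, n2=1 [stuck-at-1], n3=1, n4=0 → 0 — eliminated
Only n4 inverted output reproduces the observed 1.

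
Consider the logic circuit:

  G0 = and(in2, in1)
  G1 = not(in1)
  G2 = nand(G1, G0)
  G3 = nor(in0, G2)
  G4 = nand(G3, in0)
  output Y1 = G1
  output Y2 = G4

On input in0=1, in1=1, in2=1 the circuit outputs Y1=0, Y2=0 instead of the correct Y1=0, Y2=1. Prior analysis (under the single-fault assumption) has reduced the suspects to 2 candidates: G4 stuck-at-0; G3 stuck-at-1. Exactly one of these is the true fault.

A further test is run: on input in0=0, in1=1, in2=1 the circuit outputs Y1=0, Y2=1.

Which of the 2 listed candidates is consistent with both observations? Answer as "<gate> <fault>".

Evaluate each candidate on input in0=0, in1=1, in2=1:
  G4 stuck-at-0: G0=1, G1=0, G2=1, G3=0, G4=0 [stuck-at-0] → Y1=0, Y2=0 — eliminated
  G3 stuck-at-1: G0=1, G1=0, G2=1, G3=1 [stuck-at-1], G4=1 → Y1=0, Y2=1 — matches
Only G3 stuck-at-1 reproduces the observed Y1=0, Y2=1.

G3 stuck-at-1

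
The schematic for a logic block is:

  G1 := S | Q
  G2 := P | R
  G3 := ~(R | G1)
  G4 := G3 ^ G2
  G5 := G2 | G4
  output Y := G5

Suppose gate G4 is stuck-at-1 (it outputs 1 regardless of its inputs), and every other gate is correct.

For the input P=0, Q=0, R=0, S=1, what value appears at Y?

Propagate with G4 forced: G1=1, G2=0, G3=0, G4=1 [stuck-at-1], G5=1.
So Y = 1. (Without the fault it would be 0.)

1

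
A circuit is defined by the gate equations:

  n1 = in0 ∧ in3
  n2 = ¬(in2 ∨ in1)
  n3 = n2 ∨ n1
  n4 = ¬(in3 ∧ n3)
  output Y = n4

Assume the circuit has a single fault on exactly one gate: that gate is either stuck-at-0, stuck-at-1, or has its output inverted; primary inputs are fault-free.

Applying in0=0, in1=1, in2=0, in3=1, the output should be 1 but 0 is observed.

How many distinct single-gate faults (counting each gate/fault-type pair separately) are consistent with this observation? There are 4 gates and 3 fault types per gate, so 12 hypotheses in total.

Fault-free: n1=0, n2=0, n3=0, n4=1 → 1. Observed 0.
  n1 stuck-at-0: output 1 ✗
  n1 stuck-at-1: output 0 ✓
  n1 inverted output: output 0 ✓
  n2 stuck-at-0: output 1 ✗
  n2 stuck-at-1: output 0 ✓
  n2 inverted output: output 0 ✓
  n3 stuck-at-0: output 1 ✗
  n3 stuck-at-1: output 0 ✓
  n3 inverted output: output 0 ✓
  n4 stuck-at-0: output 0 ✓
  n4 stuck-at-1: output 1 ✗
  n4 inverted output: output 0 ✓
Consistent faults: {n1 stuck-at-1, n1 inverted output, n2 stuck-at-1, n2 inverted output, n3 stuck-at-1, n3 inverted output, n4 stuck-at-0, n4 inverted output} — 8 in all.

8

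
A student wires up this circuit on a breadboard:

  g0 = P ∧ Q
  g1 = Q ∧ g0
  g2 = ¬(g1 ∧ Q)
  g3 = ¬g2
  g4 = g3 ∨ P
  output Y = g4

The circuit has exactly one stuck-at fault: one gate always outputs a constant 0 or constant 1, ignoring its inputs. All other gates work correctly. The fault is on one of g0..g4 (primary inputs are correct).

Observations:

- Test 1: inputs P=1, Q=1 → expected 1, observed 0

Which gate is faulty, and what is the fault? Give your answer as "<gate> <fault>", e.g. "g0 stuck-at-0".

Fault-free values for test 1 (P=1, Q=1): g0=1, g1=1, g2=0, g3=1, g4=1, giving Y=1. Observed 0.
Test 1: faults giving observed 0 are {g4 stuck-at-0}.
Only g4 stuck-at-0 is consistent with every test.

g4 stuck-at-0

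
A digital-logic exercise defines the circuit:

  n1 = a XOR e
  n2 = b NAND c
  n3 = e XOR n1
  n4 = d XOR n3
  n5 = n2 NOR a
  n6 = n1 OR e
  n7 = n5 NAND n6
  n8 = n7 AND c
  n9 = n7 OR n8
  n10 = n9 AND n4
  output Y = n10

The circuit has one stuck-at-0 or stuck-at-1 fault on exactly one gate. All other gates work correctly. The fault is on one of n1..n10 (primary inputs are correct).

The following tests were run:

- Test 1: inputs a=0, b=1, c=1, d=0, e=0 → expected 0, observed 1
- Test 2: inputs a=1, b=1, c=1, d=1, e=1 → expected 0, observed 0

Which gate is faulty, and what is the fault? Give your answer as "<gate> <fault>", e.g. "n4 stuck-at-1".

Fault-free values for test 1 (a=0, b=1, c=1, d=0, e=0): n1=0, n2=0, n3=0, n4=0, n5=1, n6=0, n7=1, n8=1, n9=1, n10=0, giving Y=0. Observed 1.
Test 1: faults giving observed 1 are {n3 stuck-at-1, n4 stuck-at-1, n10 stuck-at-1}.
Test 2 (a=1, b=1, c=1, d=1, e=1): fault-free n1=0, n2=0, n3=1, n4=0, n5=0, n6=1, n7=1, n8=1, n9=1, n10=0 → 0; observed 0. Eliminates n4 stuck-at-1, n10 stuck-at-1.
Only n3 stuck-at-1 is consistent with every test.

n3 stuck-at-1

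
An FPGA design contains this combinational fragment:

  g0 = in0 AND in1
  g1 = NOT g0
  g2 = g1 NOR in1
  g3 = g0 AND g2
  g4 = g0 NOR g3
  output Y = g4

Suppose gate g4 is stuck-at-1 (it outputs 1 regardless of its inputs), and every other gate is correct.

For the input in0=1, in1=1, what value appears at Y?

Propagate with g4 forced: g0=1, g1=0, g2=0, g3=0, g4=1 [stuck-at-1].
So Y = 1. (Without the fault it would be 0.)

1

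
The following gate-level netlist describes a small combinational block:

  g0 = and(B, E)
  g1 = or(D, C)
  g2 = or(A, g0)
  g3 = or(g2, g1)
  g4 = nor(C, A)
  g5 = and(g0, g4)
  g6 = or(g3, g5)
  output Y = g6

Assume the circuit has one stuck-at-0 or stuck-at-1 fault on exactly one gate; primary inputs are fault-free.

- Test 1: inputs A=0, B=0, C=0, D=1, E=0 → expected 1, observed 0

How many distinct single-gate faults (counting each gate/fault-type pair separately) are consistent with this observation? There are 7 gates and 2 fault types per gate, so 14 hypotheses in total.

3

Fault-free: g0=0, g1=1, g2=0, g3=1, g4=1, g5=0, g6=1 → 1. Observed 0.
  g0 stuck-at-0: output 1 ✗
  g0 stuck-at-1: output 1 ✗
  g1 stuck-at-0: output 0 ✓
  g1 stuck-at-1: output 1 ✗
  g2 stuck-at-0: output 1 ✗
  g2 stuck-at-1: output 1 ✗
  g3 stuck-at-0: output 0 ✓
  g3 stuck-at-1: output 1 ✗
  g4 stuck-at-0: output 1 ✗
  g4 stuck-at-1: output 1 ✗
  g5 stuck-at-0: output 1 ✗
  g5 stuck-at-1: output 1 ✗
  g6 stuck-at-0: output 0 ✓
  g6 stuck-at-1: output 1 ✗
Consistent faults: {g1 stuck-at-0, g3 stuck-at-0, g6 stuck-at-0} — 3 in all.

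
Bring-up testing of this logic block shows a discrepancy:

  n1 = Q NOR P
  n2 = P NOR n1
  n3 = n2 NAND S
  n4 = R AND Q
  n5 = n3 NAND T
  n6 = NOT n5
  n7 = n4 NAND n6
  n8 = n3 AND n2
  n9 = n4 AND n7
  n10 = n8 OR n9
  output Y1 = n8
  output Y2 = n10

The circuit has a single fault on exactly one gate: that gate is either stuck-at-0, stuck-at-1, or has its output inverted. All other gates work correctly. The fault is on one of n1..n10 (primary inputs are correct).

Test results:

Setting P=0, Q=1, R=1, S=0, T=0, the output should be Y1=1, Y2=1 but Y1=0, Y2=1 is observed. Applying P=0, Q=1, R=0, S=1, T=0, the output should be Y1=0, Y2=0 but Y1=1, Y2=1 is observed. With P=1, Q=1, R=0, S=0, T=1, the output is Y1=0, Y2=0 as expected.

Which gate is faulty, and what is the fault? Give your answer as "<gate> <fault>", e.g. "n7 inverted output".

n3 inverted output

Fault-free values for test 1 (P=0, Q=1, R=1, S=0, T=0): n1=0, n2=1, n3=1, n4=1, n5=1, n6=0, n7=1, n8=1, n9=1, n10=1, giving Y1=1, Y2=1. Observed Y1=0, Y2=1.
Test 1: faults giving observed Y1=0, Y2=1 are {n1 stuck-at-1, n1 inverted output, n2 stuck-at-0, n2 inverted output, n3 stuck-at-0, n3 inverted output, n8 stuck-at-0, n8 inverted output}.
Test 2 (P=0, Q=1, R=0, S=1, T=0): fault-free n1=0, n2=1, n3=0, n4=0, n5=1, n6=0, n7=1, n8=0, n9=0, n10=0 → Y1=0, Y2=0; observed Y1=1, Y2=1. Eliminates n1 stuck-at-1, n1 inverted output, n2 stuck-at-0, n2 inverted output, n3 stuck-at-0, n8 stuck-at-0.
Test 3 (P=1, Q=1, R=0, S=0, T=1): fault-free n1=0, n2=0, n3=1, n4=0, n5=0, n6=1, n7=1, n8=0, n9=0, n10=0 → Y1=0, Y2=0; observed Y1=0, Y2=0. Eliminates n8 inverted output.
Only n3 inverted output is consistent with every test.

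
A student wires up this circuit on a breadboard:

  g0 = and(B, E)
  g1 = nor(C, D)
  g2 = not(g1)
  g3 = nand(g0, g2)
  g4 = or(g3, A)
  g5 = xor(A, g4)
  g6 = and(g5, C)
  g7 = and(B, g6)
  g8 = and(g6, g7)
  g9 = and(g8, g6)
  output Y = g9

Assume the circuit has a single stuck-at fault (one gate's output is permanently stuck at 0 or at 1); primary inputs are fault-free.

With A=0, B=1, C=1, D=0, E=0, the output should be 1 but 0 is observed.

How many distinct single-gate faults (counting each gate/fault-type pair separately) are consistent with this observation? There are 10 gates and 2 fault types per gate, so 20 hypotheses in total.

Fault-free: g0=0, g1=0, g2=1, g3=1, g4=1, g5=1, g6=1, g7=1, g8=1, g9=1 → 1. Observed 0.
  g0: stuck-at-1 ✓; others ✗
  g1: none of the 2 fault types match ✗
  g2: none of the 2 fault types match ✗
  g3: stuck-at-0 ✓; others ✗
  g4: stuck-at-0 ✓; others ✗
  g5: stuck-at-0 ✓; others ✗
  g6: stuck-at-0 ✓; others ✗
  g7: stuck-at-0 ✓; others ✗
  g8: stuck-at-0 ✓; others ✗
  g9: stuck-at-0 ✓; others ✗
Consistent faults: {g0 stuck-at-1, g3 stuck-at-0, g4 stuck-at-0, g5 stuck-at-0, g6 stuck-at-0, g7 stuck-at-0, g8 stuck-at-0, g9 stuck-at-0} — 8 in all.

8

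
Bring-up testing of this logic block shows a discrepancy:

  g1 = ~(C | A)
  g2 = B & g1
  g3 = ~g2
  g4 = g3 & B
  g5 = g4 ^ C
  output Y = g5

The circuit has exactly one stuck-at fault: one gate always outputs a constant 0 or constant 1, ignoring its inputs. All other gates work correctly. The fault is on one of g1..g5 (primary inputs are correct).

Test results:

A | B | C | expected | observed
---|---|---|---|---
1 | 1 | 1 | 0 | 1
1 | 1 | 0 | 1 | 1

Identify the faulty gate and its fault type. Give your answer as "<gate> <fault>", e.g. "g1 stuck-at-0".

g5 stuck-at-1

Fault-free values for test 1 (A=1, B=1, C=1): g1=0, g2=0, g3=1, g4=1, g5=0, giving Y=0. Observed 1.
Test 1: faults giving observed 1 are {g1 stuck-at-1, g2 stuck-at-1, g3 stuck-at-0, g4 stuck-at-0, g5 stuck-at-1}.
Test 2 (A=1, B=1, C=0): fault-free g1=0, g2=0, g3=1, g4=1, g5=1 → 1; observed 1. Eliminates g1 stuck-at-1, g2 stuck-at-1, g3 stuck-at-0, g4 stuck-at-0.
Only g5 stuck-at-1 is consistent with every test.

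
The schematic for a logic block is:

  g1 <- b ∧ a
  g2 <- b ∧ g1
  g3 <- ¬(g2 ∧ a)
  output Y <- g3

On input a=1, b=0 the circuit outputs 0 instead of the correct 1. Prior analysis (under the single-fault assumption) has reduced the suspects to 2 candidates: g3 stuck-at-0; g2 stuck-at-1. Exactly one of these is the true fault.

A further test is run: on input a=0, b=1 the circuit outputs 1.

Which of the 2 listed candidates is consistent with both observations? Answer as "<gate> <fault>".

g2 stuck-at-1

Evaluate each candidate on input a=0, b=1:
  g3 stuck-at-0: g1=0, g2=0, g3=0 [stuck-at-0] → 0 — eliminated
  g2 stuck-at-1: g1=0, g2=1 [stuck-at-1], g3=1 → 1 — matches
Only g2 stuck-at-1 reproduces the observed 1.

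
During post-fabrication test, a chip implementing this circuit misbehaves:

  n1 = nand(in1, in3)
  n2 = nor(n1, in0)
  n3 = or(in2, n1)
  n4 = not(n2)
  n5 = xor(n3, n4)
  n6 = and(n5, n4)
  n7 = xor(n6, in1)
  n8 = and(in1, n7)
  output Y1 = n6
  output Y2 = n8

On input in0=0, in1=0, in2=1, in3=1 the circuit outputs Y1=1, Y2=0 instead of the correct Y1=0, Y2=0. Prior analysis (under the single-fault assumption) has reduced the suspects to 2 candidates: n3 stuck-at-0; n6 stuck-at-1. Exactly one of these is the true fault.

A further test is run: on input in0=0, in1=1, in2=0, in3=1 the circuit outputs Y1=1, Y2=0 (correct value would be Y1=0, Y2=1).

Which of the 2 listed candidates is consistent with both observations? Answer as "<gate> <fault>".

n6 stuck-at-1

Evaluate each candidate on input in0=0, in1=1, in2=0, in3=1:
  n3 stuck-at-0: n1=0, n2=1, n3=0 [stuck-at-0], n4=0, n5=0, n6=0, n7=1, n8=1 → Y1=0, Y2=1 — eliminated
  n6 stuck-at-1: n1=0, n2=1, n3=0, n4=0, n5=0, n6=1 [stuck-at-1], n7=0, n8=0 → Y1=1, Y2=0 — matches
Only n6 stuck-at-1 reproduces the observed Y1=1, Y2=0.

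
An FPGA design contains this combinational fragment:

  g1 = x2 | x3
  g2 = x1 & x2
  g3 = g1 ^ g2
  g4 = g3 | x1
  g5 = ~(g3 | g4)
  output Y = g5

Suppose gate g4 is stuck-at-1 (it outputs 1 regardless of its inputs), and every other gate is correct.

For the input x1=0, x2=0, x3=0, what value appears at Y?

Propagate with g4 forced: g1=0, g2=0, g3=0, g4=1 [stuck-at-1], g5=0.
So Y = 0. (Without the fault it would be 1.)

0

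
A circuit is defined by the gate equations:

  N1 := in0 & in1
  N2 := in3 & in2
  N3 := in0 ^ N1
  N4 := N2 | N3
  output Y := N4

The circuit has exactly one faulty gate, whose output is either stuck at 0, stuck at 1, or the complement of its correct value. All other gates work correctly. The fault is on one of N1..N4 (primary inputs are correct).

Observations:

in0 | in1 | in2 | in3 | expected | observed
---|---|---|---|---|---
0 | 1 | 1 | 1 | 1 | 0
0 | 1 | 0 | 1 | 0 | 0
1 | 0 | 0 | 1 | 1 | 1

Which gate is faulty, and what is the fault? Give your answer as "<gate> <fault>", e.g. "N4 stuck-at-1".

N2 stuck-at-0

Fault-free values for test 1 (in0=0, in1=1, in2=1, in3=1): N1=0, N2=1, N3=0, N4=1, giving Y=1. Observed 0.
Test 1: faults giving observed 0 are {N2 stuck-at-0, N2 inverted output, N4 stuck-at-0, N4 inverted output}.
Test 2 (in0=0, in1=1, in2=0, in3=1): fault-free N1=0, N2=0, N3=0, N4=0 → 0; observed 0. Eliminates N2 inverted output, N4 inverted output.
Test 3 (in0=1, in1=0, in2=0, in3=1): fault-free N1=0, N2=0, N3=1, N4=1 → 1; observed 1. Eliminates N4 stuck-at-0.
Only N2 stuck-at-0 is consistent with every test.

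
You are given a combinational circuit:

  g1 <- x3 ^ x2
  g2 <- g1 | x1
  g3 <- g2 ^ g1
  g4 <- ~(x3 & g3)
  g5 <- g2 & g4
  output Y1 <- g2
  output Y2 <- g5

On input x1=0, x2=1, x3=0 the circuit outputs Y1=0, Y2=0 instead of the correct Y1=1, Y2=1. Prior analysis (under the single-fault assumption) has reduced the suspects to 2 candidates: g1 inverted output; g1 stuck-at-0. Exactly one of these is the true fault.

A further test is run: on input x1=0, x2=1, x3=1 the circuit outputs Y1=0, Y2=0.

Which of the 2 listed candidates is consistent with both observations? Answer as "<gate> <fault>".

g1 stuck-at-0

Evaluate each candidate on input x1=0, x2=1, x3=1:
  g1 inverted output: g1=1 [inverted output], g2=1, g3=0, g4=1, g5=1 → Y1=1, Y2=1 — eliminated
  g1 stuck-at-0: g1=0 [stuck-at-0], g2=0, g3=0, g4=1, g5=0 → Y1=0, Y2=0 — matches
Only g1 stuck-at-0 reproduces the observed Y1=0, Y2=0.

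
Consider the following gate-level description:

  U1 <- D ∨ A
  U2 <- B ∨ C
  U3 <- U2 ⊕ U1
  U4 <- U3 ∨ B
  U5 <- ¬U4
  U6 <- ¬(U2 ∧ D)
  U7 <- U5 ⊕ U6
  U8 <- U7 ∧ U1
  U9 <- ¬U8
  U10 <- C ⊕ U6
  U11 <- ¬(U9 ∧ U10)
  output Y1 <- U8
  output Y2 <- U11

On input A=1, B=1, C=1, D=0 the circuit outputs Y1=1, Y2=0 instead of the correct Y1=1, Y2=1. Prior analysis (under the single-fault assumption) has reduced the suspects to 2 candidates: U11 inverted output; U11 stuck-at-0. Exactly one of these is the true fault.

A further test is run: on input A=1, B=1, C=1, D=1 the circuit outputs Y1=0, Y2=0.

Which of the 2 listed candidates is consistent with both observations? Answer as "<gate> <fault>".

U11 stuck-at-0

Evaluate each candidate on input A=1, B=1, C=1, D=1:
  U11 inverted output: U1=1, U2=1, U3=0, U4=1, U5=0, U6=0, U7=0, U8=0, U9=1, U10=1, U11=1 [inverted output] → Y1=0, Y2=1 — eliminated
  U11 stuck-at-0: U1=1, U2=1, U3=0, U4=1, U5=0, U6=0, U7=0, U8=0, U9=1, U10=1, U11=0 [stuck-at-0] → Y1=0, Y2=0 — matches
Only U11 stuck-at-0 reproduces the observed Y1=0, Y2=0.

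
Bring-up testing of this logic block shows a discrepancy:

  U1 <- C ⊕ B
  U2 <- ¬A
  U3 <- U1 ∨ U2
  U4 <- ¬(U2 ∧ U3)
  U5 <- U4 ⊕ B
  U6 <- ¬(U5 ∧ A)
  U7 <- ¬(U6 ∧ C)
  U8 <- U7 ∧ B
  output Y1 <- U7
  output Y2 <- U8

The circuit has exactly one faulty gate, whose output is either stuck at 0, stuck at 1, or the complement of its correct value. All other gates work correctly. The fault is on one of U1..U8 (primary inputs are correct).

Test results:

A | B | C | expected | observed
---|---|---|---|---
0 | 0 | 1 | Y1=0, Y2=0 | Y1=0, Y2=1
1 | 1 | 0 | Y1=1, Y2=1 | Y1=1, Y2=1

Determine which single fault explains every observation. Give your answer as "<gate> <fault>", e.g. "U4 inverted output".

U8 stuck-at-1

Fault-free values for test 1 (A=0, B=0, C=1): U1=1, U2=1, U3=1, U4=0, U5=0, U6=1, U7=0, U8=0, giving Y1=0, Y2=0. Observed Y1=0, Y2=1.
Test 1: faults giving observed Y1=0, Y2=1 are {U8 stuck-at-1, U8 inverted output}.
Test 2 (A=1, B=1, C=0): fault-free U1=1, U2=0, U3=1, U4=1, U5=0, U6=1, U7=1, U8=1 → Y1=1, Y2=1; observed Y1=1, Y2=1. Eliminates U8 inverted output.
Only U8 stuck-at-1 is consistent with every test.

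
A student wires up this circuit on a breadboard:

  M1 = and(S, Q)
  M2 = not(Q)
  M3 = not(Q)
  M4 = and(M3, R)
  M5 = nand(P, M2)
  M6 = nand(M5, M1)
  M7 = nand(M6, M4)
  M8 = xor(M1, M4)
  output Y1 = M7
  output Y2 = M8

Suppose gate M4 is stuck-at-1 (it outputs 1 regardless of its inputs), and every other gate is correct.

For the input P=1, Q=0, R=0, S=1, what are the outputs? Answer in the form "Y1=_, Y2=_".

Y1=0, Y2=1

Propagate with M4 forced: M1=0, M2=1, M3=1, M4=1 [stuck-at-1], M5=0, M6=1, M7=0, M8=1.
So the outputs are Y1=0, Y2=1. (Without the fault they would be Y1=1, Y2=0.)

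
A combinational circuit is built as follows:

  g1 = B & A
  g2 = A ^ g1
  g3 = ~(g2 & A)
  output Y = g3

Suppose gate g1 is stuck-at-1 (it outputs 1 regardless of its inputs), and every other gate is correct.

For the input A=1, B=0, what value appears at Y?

Propagate with g1 forced: g1=1 [stuck-at-1], g2=0, g3=1.
So Y = 1. (Without the fault it would be 0.)

1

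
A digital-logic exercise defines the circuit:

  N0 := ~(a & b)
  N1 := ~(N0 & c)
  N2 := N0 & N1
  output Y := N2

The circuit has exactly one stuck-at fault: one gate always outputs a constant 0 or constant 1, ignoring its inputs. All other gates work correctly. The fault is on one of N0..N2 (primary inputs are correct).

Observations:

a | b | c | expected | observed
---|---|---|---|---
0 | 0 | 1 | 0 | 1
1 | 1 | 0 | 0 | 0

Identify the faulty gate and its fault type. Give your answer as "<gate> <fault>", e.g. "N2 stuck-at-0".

Fault-free values for test 1 (a=0, b=0, c=1): N0=1, N1=0, N2=0, giving Y=0. Observed 1.
Test 1: faults giving observed 1 are {N1 stuck-at-1, N2 stuck-at-1}.
Test 2 (a=1, b=1, c=0): fault-free N0=0, N1=1, N2=0 → 0; observed 0. Eliminates N2 stuck-at-1.
Only N1 stuck-at-1 is consistent with every test.

N1 stuck-at-1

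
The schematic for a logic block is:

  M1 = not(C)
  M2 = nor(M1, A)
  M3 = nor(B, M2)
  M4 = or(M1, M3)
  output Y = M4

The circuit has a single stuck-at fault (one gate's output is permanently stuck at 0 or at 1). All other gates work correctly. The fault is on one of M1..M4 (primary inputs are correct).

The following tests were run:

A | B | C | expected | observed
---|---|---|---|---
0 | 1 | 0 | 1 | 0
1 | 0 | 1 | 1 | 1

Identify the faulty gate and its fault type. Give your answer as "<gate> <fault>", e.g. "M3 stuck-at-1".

M1 stuck-at-0

Fault-free values for test 1 (A=0, B=1, C=0): M1=1, M2=0, M3=0, M4=1, giving Y=1. Observed 0.
Test 1: faults giving observed 0 are {M1 stuck-at-0, M4 stuck-at-0}.
Test 2 (A=1, B=0, C=1): fault-free M1=0, M2=0, M3=1, M4=1 → 1; observed 1. Eliminates M4 stuck-at-0.
Only M1 stuck-at-0 is consistent with every test.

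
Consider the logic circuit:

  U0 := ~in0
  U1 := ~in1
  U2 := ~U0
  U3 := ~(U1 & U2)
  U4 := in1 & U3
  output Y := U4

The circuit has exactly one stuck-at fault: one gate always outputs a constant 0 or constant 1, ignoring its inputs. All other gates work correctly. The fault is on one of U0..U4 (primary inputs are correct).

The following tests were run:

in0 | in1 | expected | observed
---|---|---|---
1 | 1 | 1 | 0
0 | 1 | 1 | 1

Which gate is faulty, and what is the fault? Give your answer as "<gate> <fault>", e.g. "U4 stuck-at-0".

Fault-free values for test 1 (in0=1, in1=1): U0=0, U1=0, U2=1, U3=1, U4=1, giving Y=1. Observed 0.
Test 1: faults giving observed 0 are {U1 stuck-at-1, U3 stuck-at-0, U4 stuck-at-0}.
Test 2 (in0=0, in1=1): fault-free U0=1, U1=0, U2=0, U3=1, U4=1 → 1; observed 1. Eliminates U3 stuck-at-0, U4 stuck-at-0.
Only U1 stuck-at-1 is consistent with every test.

U1 stuck-at-1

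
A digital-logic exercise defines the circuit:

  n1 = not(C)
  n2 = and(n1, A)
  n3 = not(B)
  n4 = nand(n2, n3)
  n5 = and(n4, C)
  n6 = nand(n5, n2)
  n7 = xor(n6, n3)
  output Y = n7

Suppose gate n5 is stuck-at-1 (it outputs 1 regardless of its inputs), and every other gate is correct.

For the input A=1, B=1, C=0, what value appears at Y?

0

Propagate with n5 forced: n1=1, n2=1, n3=0, n4=1, n5=1 [stuck-at-1], n6=0, n7=0.
So Y = 0. (Without the fault it would be 1.)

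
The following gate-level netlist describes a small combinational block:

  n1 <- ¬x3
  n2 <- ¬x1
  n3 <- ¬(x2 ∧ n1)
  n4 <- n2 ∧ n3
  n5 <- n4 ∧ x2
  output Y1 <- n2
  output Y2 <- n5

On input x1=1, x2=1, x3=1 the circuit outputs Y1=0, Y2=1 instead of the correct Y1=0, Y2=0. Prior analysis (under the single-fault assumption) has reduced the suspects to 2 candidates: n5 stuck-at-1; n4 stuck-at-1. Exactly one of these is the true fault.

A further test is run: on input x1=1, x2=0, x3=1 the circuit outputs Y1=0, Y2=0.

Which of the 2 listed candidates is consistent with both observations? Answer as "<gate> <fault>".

n4 stuck-at-1

Evaluate each candidate on input x1=1, x2=0, x3=1:
  n5 stuck-at-1: n1=0, n2=0, n3=1, n4=0, n5=1 [stuck-at-1] → Y1=0, Y2=1 — eliminated
  n4 stuck-at-1: n1=0, n2=0, n3=1, n4=1 [stuck-at-1], n5=0 → Y1=0, Y2=0 — matches
Only n4 stuck-at-1 reproduces the observed Y1=0, Y2=0.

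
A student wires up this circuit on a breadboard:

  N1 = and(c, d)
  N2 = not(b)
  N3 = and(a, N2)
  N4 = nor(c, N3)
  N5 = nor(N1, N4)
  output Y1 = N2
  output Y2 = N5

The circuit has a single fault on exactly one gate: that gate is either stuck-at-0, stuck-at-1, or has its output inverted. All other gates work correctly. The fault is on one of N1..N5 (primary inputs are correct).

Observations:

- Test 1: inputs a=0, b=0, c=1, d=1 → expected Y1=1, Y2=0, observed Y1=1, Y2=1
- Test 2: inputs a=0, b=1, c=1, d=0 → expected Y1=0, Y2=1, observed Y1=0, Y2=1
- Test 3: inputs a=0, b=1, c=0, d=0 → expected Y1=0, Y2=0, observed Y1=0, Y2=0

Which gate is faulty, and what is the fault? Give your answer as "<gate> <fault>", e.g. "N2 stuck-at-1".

Fault-free values for test 1 (a=0, b=0, c=1, d=1): N1=1, N2=1, N3=0, N4=0, N5=0, giving Y1=1, Y2=0. Observed Y1=1, Y2=1.
Test 1: faults giving observed Y1=1, Y2=1 are {N1 stuck-at-0, N1 inverted output, N5 stuck-at-1, N5 inverted output}.
Test 2 (a=0, b=1, c=1, d=0): fault-free N1=0, N2=0, N3=0, N4=0, N5=1 → Y1=0, Y2=1; observed Y1=0, Y2=1. Eliminates N1 inverted output, N5 inverted output.
Test 3 (a=0, b=1, c=0, d=0): fault-free N1=0, N2=0, N3=0, N4=1, N5=0 → Y1=0, Y2=0; observed Y1=0, Y2=0. Eliminates N5 stuck-at-1.
Only N1 stuck-at-0 is consistent with every test.

N1 stuck-at-0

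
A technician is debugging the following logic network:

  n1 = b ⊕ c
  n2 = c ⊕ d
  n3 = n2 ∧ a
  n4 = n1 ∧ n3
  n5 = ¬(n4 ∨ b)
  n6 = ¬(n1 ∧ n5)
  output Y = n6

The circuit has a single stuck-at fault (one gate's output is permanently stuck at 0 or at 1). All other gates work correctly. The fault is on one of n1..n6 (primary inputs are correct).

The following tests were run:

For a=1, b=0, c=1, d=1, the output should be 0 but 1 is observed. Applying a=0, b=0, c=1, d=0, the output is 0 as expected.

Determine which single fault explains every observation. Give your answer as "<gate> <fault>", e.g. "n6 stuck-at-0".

Fault-free values for test 1 (a=1, b=0, c=1, d=1): n1=1, n2=0, n3=0, n4=0, n5=1, n6=0, giving Y=0. Observed 1.
Test 1: faults giving observed 1 are {n1 stuck-at-0, n2 stuck-at-1, n3 stuck-at-1, n4 stuck-at-1, n5 stuck-at-0, n6 stuck-at-1}.
Test 2 (a=0, b=0, c=1, d=0): fault-free n1=1, n2=1, n3=0, n4=0, n5=1, n6=0 → 0; observed 0. Eliminates n1 stuck-at-0, n3 stuck-at-1, n4 stuck-at-1, n5 stuck-at-0, n6 stuck-at-1.
Only n2 stuck-at-1 is consistent with every test.

n2 stuck-at-1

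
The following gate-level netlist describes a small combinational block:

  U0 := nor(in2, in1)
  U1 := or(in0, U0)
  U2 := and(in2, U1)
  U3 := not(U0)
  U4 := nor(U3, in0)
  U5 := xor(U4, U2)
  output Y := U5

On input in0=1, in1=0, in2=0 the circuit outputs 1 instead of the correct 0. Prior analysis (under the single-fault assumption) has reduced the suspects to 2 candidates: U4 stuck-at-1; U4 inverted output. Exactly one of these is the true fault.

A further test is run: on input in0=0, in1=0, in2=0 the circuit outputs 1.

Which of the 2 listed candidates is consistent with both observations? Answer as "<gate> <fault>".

U4 stuck-at-1

Evaluate each candidate on input in0=0, in1=0, in2=0:
  U4 stuck-at-1: U0=1, U1=1, U2=0, U3=0, U4=1 [stuck-at-1], U5=1 → 1 — matches
  U4 inverted output: U0=1, U1=1, U2=0, U3=0, U4=0 [inverted output], U5=0 → 0 — eliminated
Only U4 stuck-at-1 reproduces the observed 1.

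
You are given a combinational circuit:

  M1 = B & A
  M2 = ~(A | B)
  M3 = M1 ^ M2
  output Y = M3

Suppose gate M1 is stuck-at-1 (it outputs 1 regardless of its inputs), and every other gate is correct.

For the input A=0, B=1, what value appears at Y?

1

Propagate with M1 forced: M1=1 [stuck-at-1], M2=0, M3=1.
So Y = 1. (Without the fault it would be 0.)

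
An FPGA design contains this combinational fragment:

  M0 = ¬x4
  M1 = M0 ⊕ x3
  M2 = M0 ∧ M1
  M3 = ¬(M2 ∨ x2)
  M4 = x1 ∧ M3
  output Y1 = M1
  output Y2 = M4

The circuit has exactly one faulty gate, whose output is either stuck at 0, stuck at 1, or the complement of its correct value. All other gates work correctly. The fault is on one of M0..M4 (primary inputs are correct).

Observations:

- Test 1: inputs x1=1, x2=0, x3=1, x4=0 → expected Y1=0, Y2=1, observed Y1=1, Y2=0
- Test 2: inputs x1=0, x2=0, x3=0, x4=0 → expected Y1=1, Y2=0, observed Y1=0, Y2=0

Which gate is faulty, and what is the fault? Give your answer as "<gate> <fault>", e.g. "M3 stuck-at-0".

Fault-free values for test 1 (x1=1, x2=0, x3=1, x4=0): M0=1, M1=0, M2=0, M3=1, M4=1, giving Y1=0, Y2=1. Observed Y1=1, Y2=0.
Test 1: faults giving observed Y1=1, Y2=0 are {M1 stuck-at-1, M1 inverted output}.
Test 2 (x1=0, x2=0, x3=0, x4=0): fault-free M0=1, M1=1, M2=1, M3=0, M4=0 → Y1=1, Y2=0; observed Y1=0, Y2=0. Eliminates M1 stuck-at-1.
Only M1 inverted output is consistent with every test.

M1 inverted output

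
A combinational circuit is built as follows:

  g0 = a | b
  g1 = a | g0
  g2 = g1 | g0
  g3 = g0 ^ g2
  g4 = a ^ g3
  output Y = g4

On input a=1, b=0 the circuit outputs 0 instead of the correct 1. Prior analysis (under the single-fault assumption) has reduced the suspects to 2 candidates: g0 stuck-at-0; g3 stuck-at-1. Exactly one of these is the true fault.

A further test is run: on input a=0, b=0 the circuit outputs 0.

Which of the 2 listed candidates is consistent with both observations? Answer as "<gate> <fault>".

g0 stuck-at-0

Evaluate each candidate on input a=0, b=0:
  g0 stuck-at-0: g0=0 [stuck-at-0], g1=0, g2=0, g3=0, g4=0 → 0 — matches
  g3 stuck-at-1: g0=0, g1=0, g2=0, g3=1 [stuck-at-1], g4=1 → 1 — eliminated
Only g0 stuck-at-0 reproduces the observed 0.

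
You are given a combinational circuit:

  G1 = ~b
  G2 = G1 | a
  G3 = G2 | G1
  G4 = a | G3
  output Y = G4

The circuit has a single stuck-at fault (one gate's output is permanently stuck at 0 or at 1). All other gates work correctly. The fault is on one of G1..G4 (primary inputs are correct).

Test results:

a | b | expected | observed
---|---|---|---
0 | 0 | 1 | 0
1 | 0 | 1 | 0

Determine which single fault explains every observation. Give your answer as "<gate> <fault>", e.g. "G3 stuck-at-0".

G4 stuck-at-0

Fault-free values for test 1 (a=0, b=0): G1=1, G2=1, G3=1, G4=1, giving Y=1. Observed 0.
Test 1: faults giving observed 0 are {G1 stuck-at-0, G3 stuck-at-0, G4 stuck-at-0}.
Test 2 (a=1, b=0): fault-free G1=1, G2=1, G3=1, G4=1 → 1; observed 0. Eliminates G1 stuck-at-0, G3 stuck-at-0.
Only G4 stuck-at-0 is consistent with every test.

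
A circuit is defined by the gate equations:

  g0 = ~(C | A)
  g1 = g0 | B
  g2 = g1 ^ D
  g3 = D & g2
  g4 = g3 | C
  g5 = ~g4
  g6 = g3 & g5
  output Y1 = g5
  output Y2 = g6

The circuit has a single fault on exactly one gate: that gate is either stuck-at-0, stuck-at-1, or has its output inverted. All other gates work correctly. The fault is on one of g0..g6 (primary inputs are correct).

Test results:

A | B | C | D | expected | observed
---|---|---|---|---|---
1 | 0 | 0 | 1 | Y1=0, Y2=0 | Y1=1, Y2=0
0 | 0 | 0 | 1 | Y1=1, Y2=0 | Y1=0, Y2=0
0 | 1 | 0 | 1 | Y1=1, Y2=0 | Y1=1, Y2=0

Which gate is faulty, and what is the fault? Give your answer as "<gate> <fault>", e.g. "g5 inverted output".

g0 inverted output

Fault-free values for test 1 (A=1, B=0, C=0, D=1): g0=0, g1=0, g2=1, g3=1, g4=1, g5=0, g6=0, giving Y1=0, Y2=0. Observed Y1=1, Y2=0.
Test 1: faults giving observed Y1=1, Y2=0 are {g0 stuck-at-1, g0 inverted output, g1 stuck-at-1, g1 inverted output, g2 stuck-at-0, g2 inverted output, g3 stuck-at-0, g3 inverted output}.
Test 2 (A=0, B=0, C=0, D=1): fault-free g0=1, g1=1, g2=0, g3=0, g4=0, g5=1, g6=0 → Y1=1, Y2=0; observed Y1=0, Y2=0. Eliminates g0 stuck-at-1, g1 stuck-at-1, g2 stuck-at-0, g3 stuck-at-0.
Test 3 (A=0, B=1, C=0, D=1): fault-free g0=1, g1=1, g2=0, g3=0, g4=0, g5=1, g6=0 → Y1=1, Y2=0; observed Y1=1, Y2=0. Eliminates g1 inverted output, g2 inverted output, g3 inverted output.
Only g0 inverted output is consistent with every test.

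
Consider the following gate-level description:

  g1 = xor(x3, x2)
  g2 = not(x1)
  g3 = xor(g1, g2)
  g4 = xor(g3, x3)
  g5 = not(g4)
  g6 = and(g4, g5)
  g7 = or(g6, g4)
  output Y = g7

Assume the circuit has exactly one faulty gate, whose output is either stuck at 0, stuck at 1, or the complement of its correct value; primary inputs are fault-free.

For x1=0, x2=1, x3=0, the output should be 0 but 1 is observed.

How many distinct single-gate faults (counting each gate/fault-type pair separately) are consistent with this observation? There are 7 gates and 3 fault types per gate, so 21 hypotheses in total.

12

Fault-free: g1=1, g2=1, g3=0, g4=0, g5=1, g6=0, g7=0 → 0. Observed 1.
  g1: stuck-at-0, inverted output ✓; others ✗
  g2: stuck-at-0, inverted output ✓; others ✗
  g3: stuck-at-1, inverted output ✓; others ✗
  g4: stuck-at-1, inverted output ✓; others ✗
  g5: none of the 3 fault types match ✗
  g6: stuck-at-1, inverted output ✓; others ✗
  g7: stuck-at-1, inverted output ✓; others ✗
Consistent faults: {g1 stuck-at-0, g1 inverted output, g2 stuck-at-0, g2 inverted output, g3 stuck-at-1, g3 inverted output, g4 stuck-at-1, g4 inverted output, g6 stuck-at-1, g6 inverted output, g7 stuck-at-1, g7 inverted output} — 12 in all.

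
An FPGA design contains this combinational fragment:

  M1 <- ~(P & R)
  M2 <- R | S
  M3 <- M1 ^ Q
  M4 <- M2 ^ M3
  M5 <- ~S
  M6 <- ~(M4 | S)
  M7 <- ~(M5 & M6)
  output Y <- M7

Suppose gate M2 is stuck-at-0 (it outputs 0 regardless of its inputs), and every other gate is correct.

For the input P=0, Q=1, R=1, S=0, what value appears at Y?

Propagate with M2 forced: M1=1, M2=0 [stuck-at-0], M3=0, M4=0, M5=1, M6=1, M7=0.
So Y = 0. (Without the fault it would be 1.)

0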